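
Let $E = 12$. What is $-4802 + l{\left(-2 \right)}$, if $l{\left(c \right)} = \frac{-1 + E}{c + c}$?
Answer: $- \frac{19219}{4} \approx -4804.8$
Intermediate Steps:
$l{\left(c \right)} = \frac{11}{2 c}$ ($l{\left(c \right)} = \frac{-1 + 12}{c + c} = \frac{11}{2 c}$)
$-4802 + l{\left(-2 \right)} = -4802 + \frac{11}{2 \left(-2\right)} = -4802 + \frac{11}{2} \left(- \frac{1}{2}\right) = -4802 - \frac{11}{4} = - \frac{19219}{4}$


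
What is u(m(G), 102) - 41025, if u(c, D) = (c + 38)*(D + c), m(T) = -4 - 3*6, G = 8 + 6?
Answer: -39745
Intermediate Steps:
G = 14
m(T) = -22 (m(T) = -4 - 18 = -22)
u(c, D) = (38 + c)*(D + c)
u(m(G), 102) - 41025 = ((-22)² + 38*102 + 38*(-22) + 102*(-22)) - 41025 = (484 + 3876 - 836 - 2244) - 41025 = 1280 - 41025 = -39745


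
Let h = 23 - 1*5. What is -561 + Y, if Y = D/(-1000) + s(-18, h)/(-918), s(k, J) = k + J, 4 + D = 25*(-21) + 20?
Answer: -560491/1000 ≈ -560.49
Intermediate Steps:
h = 18 (h = 23 - 5 = 18)
D = -509 (D = -4 + (25*(-21) + 20) = -4 + (-525 + 20) = -4 - 505 = -509)
s(k, J) = J + k
Y = 509/1000 (Y = -509/(-1000) + (18 - 18)/(-918) = -509*(-1/1000) + 0*(-1/918) = 509/1000 + 0 = 509/1000 ≈ 0.50900)
-561 + Y = -561 + 509/1000 = -560491/1000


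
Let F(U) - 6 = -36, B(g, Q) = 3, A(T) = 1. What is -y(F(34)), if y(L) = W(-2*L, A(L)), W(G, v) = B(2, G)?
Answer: -3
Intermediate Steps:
F(U) = -30 (F(U) = 6 - 36 = -30)
W(G, v) = 3
y(L) = 3
-y(F(34)) = -1*3 = -3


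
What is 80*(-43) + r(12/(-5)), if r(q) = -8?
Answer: -3448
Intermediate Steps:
80*(-43) + r(12/(-5)) = 80*(-43) - 8 = -3440 - 8 = -3448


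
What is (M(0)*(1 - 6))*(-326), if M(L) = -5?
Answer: -8150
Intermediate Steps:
(M(0)*(1 - 6))*(-326) = -5*(1 - 6)*(-326) = -5*(-5)*(-326) = 25*(-326) = -8150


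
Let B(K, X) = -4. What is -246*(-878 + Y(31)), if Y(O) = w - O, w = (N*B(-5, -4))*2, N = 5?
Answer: 233454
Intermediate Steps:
w = -40 (w = (5*(-4))*2 = -20*2 = -40)
Y(O) = -40 - O
-246*(-878 + Y(31)) = -246*(-878 + (-40 - 1*31)) = -246*(-878 + (-40 - 31)) = -246*(-878 - 71) = -246*(-949) = 233454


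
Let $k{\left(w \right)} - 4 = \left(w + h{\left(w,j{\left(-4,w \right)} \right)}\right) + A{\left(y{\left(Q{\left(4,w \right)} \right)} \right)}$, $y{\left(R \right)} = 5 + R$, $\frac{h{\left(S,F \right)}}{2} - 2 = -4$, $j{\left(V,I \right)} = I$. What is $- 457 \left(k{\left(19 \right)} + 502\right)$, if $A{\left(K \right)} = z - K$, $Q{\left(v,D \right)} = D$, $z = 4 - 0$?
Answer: $-228957$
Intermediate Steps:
$z = 4$ ($z = 4 + 0 = 4$)
$h{\left(S,F \right)} = -4$ ($h{\left(S,F \right)} = 4 + 2 \left(-4\right) = 4 - 8 = -4$)
$A{\left(K \right)} = 4 - K$
$k{\left(w \right)} = -1$ ($k{\left(w \right)} = 4 + \left(\left(w - 4\right) - \left(1 + w\right)\right) = 4 + \left(\left(-4 + w\right) + \left(4 - \left(5 + w\right)\right)\right) = 4 + \left(\left(-4 + w\right) - \left(1 + w\right)\right) = 4 - 5 = -1$)
$- 457 \left(k{\left(19 \right)} + 502\right) = - 457 \left(-1 + 502\right) = \left(-457\right) 501 = -228957$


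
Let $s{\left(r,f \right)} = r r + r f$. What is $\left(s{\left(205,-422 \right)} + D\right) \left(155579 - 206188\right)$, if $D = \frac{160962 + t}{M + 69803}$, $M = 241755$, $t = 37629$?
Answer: $\frac{53954874038827}{23966} \approx 2.2513 \cdot 10^{9}$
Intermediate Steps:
$s{\left(r,f \right)} = r^{2} + f r$
$D = \frac{198591}{311558}$ ($D = \frac{160962 + 37629}{241755 + 69803} = \frac{198591}{311558} \approx 0.63741$)
$\left(s{\left(205,-422 \right)} + D\right) \left(155579 - 206188\right) = \left(205 \left(-422 + 205\right) + \frac{198591}{311558}\right) \left(155579 - 206188\right) = \left(205 \left(-217\right) + \frac{198591}{311558}\right) \left(-50609\right) = \left(-44485 + \frac{198591}{311558}\right) \left(-50609\right) = \left(- \frac{13859459039}{311558}\right) \left(-50609\right) = \frac{53954874038827}{23966}$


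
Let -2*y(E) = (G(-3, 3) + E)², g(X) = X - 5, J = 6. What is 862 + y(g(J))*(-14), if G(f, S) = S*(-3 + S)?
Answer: 869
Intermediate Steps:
g(X) = -5 + X
y(E) = -E²/2 (y(E) = -(3*(-3 + 3) + E)²/2 = -(3*0 + E)²/2 = -(0 + E)²/2 = -E²/2)
862 + y(g(J))*(-14) = 862 - (-5 + 6)²/2*(-14) = 862 - ½*1²*(-14) = 862 - ½*1*(-14) = 862 - ½*(-14) = 862 + 7 = 869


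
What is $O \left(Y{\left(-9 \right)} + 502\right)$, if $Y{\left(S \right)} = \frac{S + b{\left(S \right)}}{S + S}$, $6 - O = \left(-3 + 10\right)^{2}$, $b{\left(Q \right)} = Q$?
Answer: $-21629$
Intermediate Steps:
$O = -43$ ($O = 6 - \left(-3 + 10\right)^{2} = 6 - 7^{2} = 6 - 49 = -43$)
$Y{\left(S \right)} = 1$ ($Y{\left(S \right)} = \frac{S + S}{S + S} = \frac{2 S}{2 S} = 2 S \frac{1}{2 S} = 1$)
$O \left(Y{\left(-9 \right)} + 502\right) = - 43 \left(1 + 502\right) = \left(-43\right) 503 = -21629$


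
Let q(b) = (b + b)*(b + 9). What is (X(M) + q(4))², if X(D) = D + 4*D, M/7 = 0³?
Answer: 10816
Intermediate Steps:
M = 0 (M = 7*0³ = 7*0 = 0)
X(D) = 5*D
q(b) = 2*b*(9 + b) (q(b) = (2*b)*(9 + b) = 2*b*(9 + b))
(X(M) + q(4))² = (5*0 + 2*4*(9 + 4))² = (0 + 2*4*13)² = (0 + 104)² = 104² = 10816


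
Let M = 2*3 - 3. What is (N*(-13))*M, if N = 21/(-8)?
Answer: 819/8 ≈ 102.38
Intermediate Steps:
N = -21/8 (N = 21*(-⅛) = -21/8 ≈ -2.6250)
M = 3 (M = 6 - 3 = 3)
(N*(-13))*M = -21/8*(-13)*3 = (273/8)*3 = 819/8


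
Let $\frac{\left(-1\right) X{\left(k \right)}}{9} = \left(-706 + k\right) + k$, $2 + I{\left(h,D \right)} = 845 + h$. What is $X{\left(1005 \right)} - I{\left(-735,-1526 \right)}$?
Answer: $-11844$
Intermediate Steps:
$I{\left(h,D \right)} = 843 + h$ ($I{\left(h,D \right)} = -2 + \left(845 + h\right) = 843 + h$)
$X{\left(k \right)} = 6354 - 18 k$ ($X{\left(k \right)} = - 9 \left(\left(-706 + k\right) + k\right) = - 9 \left(-706 + 2 k\right) = 6354 - 18 k$)
$X{\left(1005 \right)} - I{\left(-735,-1526 \right)} = \left(6354 - 18090\right) - \left(843 - 735\right) = \left(6354 - 18090\right) - 108 = -11736 - 108 = -11844$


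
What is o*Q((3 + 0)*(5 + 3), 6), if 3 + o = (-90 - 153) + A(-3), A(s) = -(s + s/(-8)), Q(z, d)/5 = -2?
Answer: 9735/4 ≈ 2433.8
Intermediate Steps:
Q(z, d) = -10 (Q(z, d) = 5*(-2) = -10)
A(s) = -7*s/8 (A(s) = -(s + s*(-⅛)) = -(s - s/8) = -7*s/8)
o = -1947/8 (o = -3 + ((-90 - 153) - 7/8*(-3)) = -3 + (-243 + 21/8) = -3 - 1923/8 = -1947/8 ≈ -243.38)
o*Q((3 + 0)*(5 + 3), 6) = -1947/8*(-10) = 9735/4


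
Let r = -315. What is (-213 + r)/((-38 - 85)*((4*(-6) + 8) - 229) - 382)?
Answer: -528/29753 ≈ -0.017746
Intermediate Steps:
(-213 + r)/((-38 - 85)*((4*(-6) + 8) - 229) - 382) = (-213 - 315)/((-38 - 85)*((4*(-6) + 8) - 229) - 382) = -528/(-123*((-24 + 8) - 229) - 382) = -528/(-123*(-16 - 229) - 382) = -528/(-123*(-245) - 382) = -528/(30135 - 382) = -528/29753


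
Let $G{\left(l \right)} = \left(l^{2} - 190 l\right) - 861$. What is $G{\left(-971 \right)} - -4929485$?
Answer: $6055955$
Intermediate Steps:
$G{\left(l \right)} = -861 + l^{2} - 190 l$
$G{\left(-971 \right)} - -4929485 = \left(-861 + \left(-971\right)^{2} - -184490\right) - -4929485 = \left(-861 + 942841 + 184490\right) + 4929485 = 1126470 + 4929485 = 6055955$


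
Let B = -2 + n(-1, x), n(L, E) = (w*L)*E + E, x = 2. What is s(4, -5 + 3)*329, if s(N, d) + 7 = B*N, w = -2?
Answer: 2961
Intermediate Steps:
n(L, E) = E - 2*E*L (n(L, E) = (-2*L)*E + E = -2*E*L + E = E - 2*E*L)
B = 4 (B = -2 + 2*(1 - 2*(-1)) = -2 + 2*(1 + 2) = -2 + 2*3 = -2 + 6 = 4)
s(N, d) = -7 + 4*N
s(4, -5 + 3)*329 = (-7 + 4*4)*329 = (-7 + 16)*329 = 9*329 = 2961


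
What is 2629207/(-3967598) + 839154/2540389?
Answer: -3349782809431/10079242315622 ≈ -0.33234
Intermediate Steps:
2629207/(-3967598) + 839154/2540389 = 2629207*(-1/3967598) + 839154*(1/2540389) = -2629207/3967598 + 839154/2540389 = -3349782809431/10079242315622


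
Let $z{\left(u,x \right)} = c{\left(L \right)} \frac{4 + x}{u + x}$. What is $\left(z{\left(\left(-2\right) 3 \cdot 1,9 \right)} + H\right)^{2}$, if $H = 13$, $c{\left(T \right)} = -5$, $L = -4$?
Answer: $\frac{676}{9} \approx 75.111$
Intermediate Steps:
$z{\left(u,x \right)} = - \frac{5 \left(4 + x\right)}{u + x}$ ($z{\left(u,x \right)} = - 5 \frac{4 + x}{u + x} = - \frac{5 \left(4 + x\right)}{u + x}$)
$\left(z{\left(\left(-2\right) 3 \cdot 1,9 \right)} + H\right)^{2} = \left(\frac{5 \left(-4 - 9\right)}{\left(-2\right) 3 \cdot 1 + 9} + 13\right)^{2} = \left(\frac{5 \left(-4 - 9\right)}{\left(-6\right) 1 + 9} + 13\right)^{2} = \left(5 \frac{1}{-6 + 9} \left(-13\right) + 13\right)^{2} = \left(5 \cdot \frac{1}{3} \left(-13\right) + 13\right)^{2} = \left(- \frac{65}{3} + 13\right)^{2} = \left(- \frac{26}{3}\right)^{2} = \frac{676}{9}$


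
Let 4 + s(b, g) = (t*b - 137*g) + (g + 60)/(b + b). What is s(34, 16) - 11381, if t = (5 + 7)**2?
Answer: -147558/17 ≈ -8679.9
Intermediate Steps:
t = 144 (t = 12**2 = 144)
s(b, g) = -4 - 137*g + 144*b + (60 + g)/(2*b) (s(b, g) = -4 + ((144*b - 137*g) + (g + 60)/(b + b)) = -4 + ((-137*g + 144*b) + (60 + g)/((2*b))) = -4 + ((-137*g + 144*b) + (60 + g)*(1/(2*b))) = -4 + ((-137*g + 144*b) + (60 + g)/(2*b)) = -4 + (-137*g + 144*b + (60 + g)/(2*b)) = -4 - 137*g + 144*b + (60 + g)/(2*b))
s(34, 16) - 11381 = (30 + (1/2)*16 - 1*34*(4 - 144*34 + 137*16))/34 - 11381 = (30 + 8 - 1*34*(4 - 4896 + 2192))/34 - 11381 = (30 + 8 - 1*34*(-2700))/34 - 11381 = (30 + 8 + 91800)/34 - 11381 = (1/34)*91838 - 11381 = 45919/17 - 11381 = -147558/17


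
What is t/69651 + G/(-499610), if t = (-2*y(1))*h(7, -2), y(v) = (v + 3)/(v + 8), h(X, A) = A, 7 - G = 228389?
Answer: 71585652949/156592512495 ≈ 0.45715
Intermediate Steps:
G = -228382 (G = 7 - 1*228389 = 7 - 228389 = -228382)
y(v) = (3 + v)/(8 + v)
t = 16/9 (t = -2*(3 + 1)/(8 + 1)*(-2) = -2*4/9*(-2) = -8/9*(-2) = 16/9 ≈ 1.7778)
t/69651 + G/(-499610) = (16/9)/69651 - 228382/(-499610) = (16/9)*(1/69651) - 228382*(-1/499610) = 16/626859 + 114191/249805 = 71585652949/156592512495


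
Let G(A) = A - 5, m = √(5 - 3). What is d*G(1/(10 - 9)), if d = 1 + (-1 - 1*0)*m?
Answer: -4 + 4*√2 ≈ 1.6569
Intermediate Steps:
m = √2 ≈ 1.4142
G(A) = -5 + A
d = 1 - √2 (d = 1 + (-1 - 1*0)*√2 = 1 + (-1 + 0)*√2 = 1 - √2 ≈ -0.41421)
d*G(1/(10 - 9)) = (1 - √2)*(-5 + 1/(10 - 9)) = (1 - √2)*(-5 + 1/1) = (1 - √2)*(-5 + 1) = (1 - √2)*(-4) = -4 + 4*√2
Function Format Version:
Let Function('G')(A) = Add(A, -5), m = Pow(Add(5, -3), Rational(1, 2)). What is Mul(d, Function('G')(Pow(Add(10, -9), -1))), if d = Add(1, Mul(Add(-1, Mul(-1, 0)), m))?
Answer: Add(-4, Mul(4, Pow(2, Rational(1, 2)))) ≈ 1.6569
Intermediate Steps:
m = Pow(2, Rational(1, 2)) ≈ 1.4142
Function('G')(A) = Add(-5, A)
d = Add(1, Mul(-1, Pow(2, Rational(1, 2)))) (d = Add(1, Mul(Add(-1, Mul(-1, 0)), Pow(2, Rational(1, 2)))) = Add(1, Mul(Add(-1, 0), Pow(2, Rational(1, 2)))) = Add(1, Mul(-1, Pow(2, Rational(1, 2)))) ≈ -0.41421)
Mul(d, Function('G')(Pow(Add(10, -9), -1))) = Mul(Add(1, Mul(-1, Pow(2, Rational(1, 2)))), Add(-5, Pow(Add(10, -9), -1))) = Mul(Add(1, Mul(-1, Pow(2, Rational(1, 2)))), Add(-5, Pow(1, -1))) = Mul(Add(1, Mul(-1, Pow(2, Rational(1, 2)))), Add(-5, 1)) = Mul(Add(1, Mul(-1, Pow(2, Rational(1, 2)))), -4) = Add(-4, Mul(4, Pow(2, Rational(1, 2))))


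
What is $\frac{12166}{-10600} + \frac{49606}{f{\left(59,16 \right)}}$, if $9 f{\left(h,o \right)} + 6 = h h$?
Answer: $\frac{93802711}{736700} \approx 127.33$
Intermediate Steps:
$f{\left(h,o \right)} = - \frac{2}{3} + \frac{h^{2}}{9}$ ($f{\left(h,o \right)} = - \frac{2}{3} + \frac{h h}{9} = - \frac{2}{3} + \frac{h^{2}}{9}$)
$\frac{12166}{-10600} + \frac{49606}{f{\left(59,16 \right)}} = \frac{12166}{-10600} + \frac{49606}{- \frac{2}{3} + \frac{59^{2}}{9}} = 12166 \left(- \frac{1}{10600}\right) + \frac{49606}{- \frac{2}{3} + \frac{1}{9} \cdot 3481} = - \frac{6083}{5300} + \frac{49606}{- \frac{2}{3} + \frac{3481}{9}} = - \frac{6083}{5300} + \frac{49606}{\frac{3475}{9}} = - \frac{6083}{5300} + 49606 \cdot \frac{9}{3475} = - \frac{6083}{5300} + \frac{446454}{3475} = \frac{93802711}{736700}$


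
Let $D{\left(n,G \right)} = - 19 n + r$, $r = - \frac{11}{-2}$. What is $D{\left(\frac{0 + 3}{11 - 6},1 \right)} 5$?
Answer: $- \frac{59}{2} \approx -29.5$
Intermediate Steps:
$r = \frac{11}{2}$ ($r = \left(-11\right) \left(- \frac{1}{2}\right) = \frac{11}{2} \approx 5.5$)
$D{\left(n,G \right)} = \frac{11}{2} - 19 n$ ($D{\left(n,G \right)} = - 19 n + \frac{11}{2} = \frac{11}{2} - 19 n$)
$D{\left(\frac{0 + 3}{11 - 6},1 \right)} 5 = \left(\frac{11}{2} - 19 \frac{0 + 3}{11 - 6}\right) 5 = \left(\frac{11}{2} - 19 \cdot \frac{3}{5}\right) 5 = \left(\frac{11}{2} - 19 \cdot 3 \cdot \frac{1}{5}\right) 5 = \left(\frac{11}{2} - \frac{57}{5}\right) 5 = \left(- \frac{59}{10}\right) 5 = - \frac{59}{2}$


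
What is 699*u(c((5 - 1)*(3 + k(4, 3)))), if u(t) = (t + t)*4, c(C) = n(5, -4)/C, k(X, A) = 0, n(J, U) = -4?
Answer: -1864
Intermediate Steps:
c(C) = -4/C
u(t) = 8*t (u(t) = (2*t)*4 = 8*t)
699*u(c((5 - 1)*(3 + k(4, 3)))) = 699*(8*(-4*1/((3 + 0)*(5 - 1)))) = 699*(8*(-4/(4*3))) = 699*(8*(-4/12)) = 699*(8*(-4*1/12)) = 699*(8*(-1/3)) = 699*(-8/3) = -1864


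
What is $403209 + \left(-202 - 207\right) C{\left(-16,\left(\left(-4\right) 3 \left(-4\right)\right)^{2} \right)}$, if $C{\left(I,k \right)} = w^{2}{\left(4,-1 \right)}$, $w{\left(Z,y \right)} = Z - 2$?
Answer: $401573$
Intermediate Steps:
$w{\left(Z,y \right)} = -2 + Z$
$C{\left(I,k \right)} = 4$ ($C{\left(I,k \right)} = \left(-2 + 4\right)^{2} = 2^{2} = 4$)
$403209 + \left(-202 - 207\right) C{\left(-16,\left(\left(-4\right) 3 \left(-4\right)\right)^{2} \right)} = 403209 + \left(-202 - 207\right) 4 = 403209 - 1636 = 401573$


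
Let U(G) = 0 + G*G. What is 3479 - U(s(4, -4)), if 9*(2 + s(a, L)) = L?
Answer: 281315/81 ≈ 3473.0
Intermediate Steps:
s(a, L) = -2 + L/9
U(G) = G**2 (U(G) = 0 + G**2 = G**2)
3479 - U(s(4, -4)) = 3479 - (-2 + (1/9)*(-4))**2 = 3479 - (-2 - 4/9)**2 = 3479 - (-22/9)**2 = 3479 - 1*484/81 = 3479 - 484/81 = 281315/81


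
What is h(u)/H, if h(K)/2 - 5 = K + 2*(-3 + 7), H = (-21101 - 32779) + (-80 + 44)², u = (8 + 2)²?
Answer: -113/26292 ≈ -0.0042979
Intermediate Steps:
u = 100 (u = 10² = 100)
H = -52584 (H = -53880 + (-36)² = -53880 + 1296 = -52584)
h(K) = 26 + 2*K (h(K) = 10 + 2*(K + 2*(-3 + 7)) = 10 + 2*(K + 2*4) = 10 + 2*(K + 8) = 10 + 2*(8 + K) = 10 + (16 + 2*K) = 26 + 2*K)
h(u)/H = (26 + 2*100)/(-52584) = (26 + 200)*(-1/52584) = 226*(-1/52584) = -113/26292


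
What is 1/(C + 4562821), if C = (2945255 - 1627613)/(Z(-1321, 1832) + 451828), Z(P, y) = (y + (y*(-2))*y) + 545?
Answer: 2086081/9518413755287 ≈ 2.1916e-7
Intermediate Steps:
Z(P, y) = 545 + y - 2*y² (Z(P, y) = (y + (-2*y)*y) + 545 = (y - 2*y²) + 545 = 545 + y - 2*y²)
C = -439214/2086081 (C = (2945255 - 1627613)/((545 + 1832 - 2*1832²) + 451828) = 1317642/((545 + 1832 - 2*3356224) + 451828) = 1317642/((545 + 1832 - 6712448) + 451828) = 1317642/(-6710071 + 451828) = 1317642/(-6258243) = 1317642*(-1/6258243) = -439214/2086081 ≈ -0.21055)
1/(C + 4562821) = 1/(-439214/2086081 + 4562821) = 1/(9518413755287/2086081) = 2086081/9518413755287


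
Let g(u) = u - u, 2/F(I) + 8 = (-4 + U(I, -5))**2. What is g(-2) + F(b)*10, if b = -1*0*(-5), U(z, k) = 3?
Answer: -20/7 ≈ -2.8571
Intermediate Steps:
b = 0 (b = 0*(-5) = 0)
F(I) = -2/7 (F(I) = 2/(-8 + (-4 + 3)**2) = 2/(-8 + (-1)**2) = 2/(-8 + 1) = 2/(-7) = 2*(-1/7) = -2/7)
g(u) = 0
g(-2) + F(b)*10 = 0 - 2/7*10 = 0 - 20/7 = -20/7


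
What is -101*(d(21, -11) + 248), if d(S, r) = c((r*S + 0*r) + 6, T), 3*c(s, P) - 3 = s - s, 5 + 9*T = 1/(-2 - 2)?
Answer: -25149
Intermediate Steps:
T = -7/12 (T = -5/9 + 1/(9*(-2 - 2)) = -5/9 + (1/9)/(-4) = -5/9 + (1/9)*(-1/4) = -5/9 - 1/36 = -7/12 ≈ -0.58333)
c(s, P) = 1 (c(s, P) = 1 + (s - s)/3 = 1 + (1/3)*0 = 1 + 0 = 1)
d(S, r) = 1
-101*(d(21, -11) + 248) = -101*(1 + 248) = -101*249 = -25149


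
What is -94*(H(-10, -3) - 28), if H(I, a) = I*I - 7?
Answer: -6110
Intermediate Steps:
H(I, a) = -7 + I**2 (H(I, a) = I**2 - 7 = -7 + I**2)
-94*(H(-10, -3) - 28) = -94*((-7 + (-10)**2) - 28) = -94*((-7 + 100) - 28) = -94*(93 - 28) = -94*65 = -6110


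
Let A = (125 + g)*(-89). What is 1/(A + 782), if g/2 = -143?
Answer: 1/15111 ≈ 6.6177e-5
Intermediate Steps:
g = -286 (g = 2*(-143) = -286)
A = 14329 (A = (125 - 286)*(-89) = -161*(-89) = 14329)
1/(A + 782) = 1/(14329 + 782) = 1/15111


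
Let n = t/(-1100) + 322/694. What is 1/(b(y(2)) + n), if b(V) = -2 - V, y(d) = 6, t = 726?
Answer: -17350/142201 ≈ -0.12201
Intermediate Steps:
n = -3401/17350 (n = 726/(-1100) + 322/694 = 726*(-1/1100) + 322*(1/694) = -33/50 + 161/347 = -3401/17350 ≈ -0.19602)
1/(b(y(2)) + n) = 1/((-2 - 1*6) - 3401/17350) = 1/((-2 - 6) - 3401/17350) = 1/(-8 - 3401/17350) = 1/(-142201/17350) = -17350/142201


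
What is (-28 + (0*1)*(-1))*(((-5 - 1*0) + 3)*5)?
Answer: 280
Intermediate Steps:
(-28 + (0*1)*(-1))*(((-5 - 1*0) + 3)*5) = (-28 + 0*(-1))*(((-5 + 0) + 3)*5) = (-28 + 0)*((-5 + 3)*5) = -(-56)*5 = -28*(-10) = 280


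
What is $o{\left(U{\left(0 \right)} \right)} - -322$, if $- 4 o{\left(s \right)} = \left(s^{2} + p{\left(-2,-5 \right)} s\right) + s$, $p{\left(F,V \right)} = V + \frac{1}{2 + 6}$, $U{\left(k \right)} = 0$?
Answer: $322$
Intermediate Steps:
$p{\left(F,V \right)} = \frac{1}{8} + V$ ($p{\left(F,V \right)} = V + \frac{1}{8} = \frac{1}{8} + V$)
$o{\left(s \right)} = - \frac{s^{2}}{4} + \frac{31 s}{32}$ ($o{\left(s \right)} = - \frac{\left(s^{2} + \left(\frac{1}{8} - 5\right) s\right) + s}{4} = - \frac{\left(s^{2} - \frac{39 s}{8}\right) + s}{4} = - \frac{s^{2} - \frac{31 s}{8}}{4} = - \frac{s^{2}}{4} + \frac{31 s}{32}$)
$o{\left(U{\left(0 \right)} \right)} - -322 = \frac{1}{32} \cdot 0 \left(31 - 0\right) - -322 = \frac{1}{32} \cdot 0 \left(31 + 0\right) + 322 = \frac{1}{32} \cdot 0 \cdot 31 + 322 = 0 + 322 = 322$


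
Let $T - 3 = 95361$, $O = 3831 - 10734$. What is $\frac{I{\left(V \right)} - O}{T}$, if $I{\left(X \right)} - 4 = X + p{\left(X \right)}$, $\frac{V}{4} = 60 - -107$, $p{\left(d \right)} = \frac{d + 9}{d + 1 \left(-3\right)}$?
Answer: $\frac{1259513}{15854265} \approx 0.079443$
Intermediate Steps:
$p{\left(d \right)} = \frac{9 + d}{-3 + d}$ ($p{\left(d \right)} = \frac{9 + d}{d - 3} = \frac{9 + d}{-3 + d}$)
$V = 668$ ($V = 4 \left(60 - -107\right) = 4 \left(60 + 107\right) = 4 \cdot 167 = 668$)
$I{\left(X \right)} = 4 + X + \frac{9 + X}{-3 + X}$ ($I{\left(X \right)} = 4 + \left(X + \frac{9 + X}{-3 + X}\right) = 4 + X + \frac{9 + X}{-3 + X}$)
$O = -6903$ ($O = 3831 - 10734 = -6903$)
$T = 95364$ ($T = 3 + 95361 = 95364$)
$\frac{I{\left(V \right)} - O}{T} = \frac{\frac{-3 + 668^{2} + 2 \cdot 668}{-3 + 668} - -6903}{95364} = \left(\frac{-3 + 446224 + 1336}{665} + 6903\right) \frac{1}{95364} = \left(\frac{1}{665} \cdot 447557 + 6903\right) \frac{1}{95364} = \left(\frac{447557}{665} + 6903\right) \frac{1}{95364} = \frac{5038052}{665} \cdot \frac{1}{95364} = \frac{1259513}{15854265}$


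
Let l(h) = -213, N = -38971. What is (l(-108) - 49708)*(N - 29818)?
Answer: 3434015669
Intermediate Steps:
(l(-108) - 49708)*(N - 29818) = (-213 - 49708)*(-38971 - 29818) = -49921*(-68789) = 3434015669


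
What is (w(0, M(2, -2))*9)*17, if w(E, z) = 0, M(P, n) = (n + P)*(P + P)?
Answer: 0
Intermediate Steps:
M(P, n) = 2*P*(P + n) (M(P, n) = (P + n)*(2*P) = 2*P*(P + n))
(w(0, M(2, -2))*9)*17 = (0*9)*17 = 0*17 = 0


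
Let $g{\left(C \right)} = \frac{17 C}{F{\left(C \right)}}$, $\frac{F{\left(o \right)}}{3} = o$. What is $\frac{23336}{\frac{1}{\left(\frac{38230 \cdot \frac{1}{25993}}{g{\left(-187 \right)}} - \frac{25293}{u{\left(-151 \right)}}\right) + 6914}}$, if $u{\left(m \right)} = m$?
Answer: $\frac{11026814572035752}{66724031} \approx 1.6526 \cdot 10^{8}$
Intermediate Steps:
$F{\left(o \right)} = 3 o$
$g{\left(C \right)} = \frac{17}{3}$ ($g{\left(C \right)} = \frac{17 C}{3 C} = 17 C \frac{1}{3 C} = \frac{17}{3}$)
$\frac{23336}{\frac{1}{\left(\frac{38230 \cdot \frac{1}{25993}}{g{\left(-187 \right)}} - \frac{25293}{u{\left(-151 \right)}}\right) + 6914}} = \frac{23336}{\frac{1}{\left(\frac{38230 \cdot \frac{1}{25993}}{\frac{17}{3}} - \frac{25293}{-151}\right) + 6914}} = \frac{23336}{\frac{1}{\left(38230 \cdot \frac{1}{25993} \cdot \frac{3}{17} - - \frac{25293}{151}\right) + 6914}} = \frac{23336}{\frac{1}{\left(\frac{38230}{25993} \cdot \frac{3}{17} + \frac{25293}{151}\right) + 6914}} = \frac{23336}{\frac{1}{\left(\frac{114690}{441881} + \frac{25293}{151}\right) + 6914}} = \frac{23336}{\frac{1}{\frac{11193814323}{66724031} + 6914}} = \frac{23336}{\frac{1}{\frac{472523764657}{66724031}}} = \frac{23336}{\frac{66724031}{472523764657}} = 23336 \cdot \frac{472523764657}{66724031} = \frac{11026814572035752}{66724031}$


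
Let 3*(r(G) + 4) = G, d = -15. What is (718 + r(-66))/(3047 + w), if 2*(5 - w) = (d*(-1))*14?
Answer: 692/2947 ≈ 0.23482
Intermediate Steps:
r(G) = -4 + G/3
w = -100 (w = 5 - (-15*(-1))*14/2 = 5 - 15*14/2 = 5 - 1/2*210 = 5 - 105 = -100)
(718 + r(-66))/(3047 + w) = (718 + (-4 + (1/3)*(-66)))/(3047 - 100) = (718 + (-4 - 22))/2947 = (718 - 26)*(1/2947) = 692*(1/2947) = 692/2947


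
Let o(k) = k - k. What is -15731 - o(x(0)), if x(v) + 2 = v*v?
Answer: -15731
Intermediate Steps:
x(v) = -2 + v**2 (x(v) = -2 + v*v = -2 + v**2)
o(k) = 0
-15731 - o(x(0)) = -15731 - 1*0 = -15731 + 0 = -15731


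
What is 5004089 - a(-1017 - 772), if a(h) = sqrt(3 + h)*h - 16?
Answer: 5004105 + 1789*I*sqrt(1786) ≈ 5.0041e+6 + 75605.0*I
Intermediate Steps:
a(h) = -16 + h*sqrt(3 + h) (a(h) = h*sqrt(3 + h) - 16 = -16 + h*sqrt(3 + h))
5004089 - a(-1017 - 772) = 5004089 - (-16 + (-1017 - 772)*sqrt(3 + (-1017 - 772))) = 5004089 - (-16 - 1789*sqrt(3 - 1789)) = 5004089 - (-16 - 1789*I*sqrt(1786)) = 5004089 + (16 + 1789*I*sqrt(1786)) = 5004105 + 1789*I*sqrt(1786)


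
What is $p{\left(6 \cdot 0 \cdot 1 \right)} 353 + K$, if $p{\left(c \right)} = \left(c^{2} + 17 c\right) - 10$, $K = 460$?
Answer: $-3070$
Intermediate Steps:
$p{\left(c \right)} = -10 + c^{2} + 17 c$
$p{\left(6 \cdot 0 \cdot 1 \right)} 353 + K = \left(-10 + \left(6 \cdot 0 \cdot 1\right)^{2} + 17 \cdot 6 \cdot 0 \cdot 1\right) 353 + 460 = \left(-10 + \left(0 \cdot 1\right)^{2} + 17 \cdot 0 \cdot 1\right) 353 + 460 = \left(-10 + 0^{2} + 17 \cdot 0\right) 353 + 460 = \left(-10 + 0 + 0\right) 353 + 460 = \left(-10\right) 353 + 460 = -3530 + 460 = -3070$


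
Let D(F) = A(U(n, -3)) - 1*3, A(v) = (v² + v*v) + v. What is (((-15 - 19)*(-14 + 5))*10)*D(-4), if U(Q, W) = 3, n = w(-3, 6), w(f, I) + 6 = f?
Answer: 55080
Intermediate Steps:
w(f, I) = -6 + f
n = -9 (n = -6 - 3 = -9)
A(v) = v + 2*v² (A(v) = (v² + v²) + v = 2*v² + v = v + 2*v²)
D(F) = 18 (D(F) = 3*(1 + 2*3) - 1*3 = 3*(1 + 6) - 3 = 3*7 - 3 = 21 - 3 = 18)
(((-15 - 19)*(-14 + 5))*10)*D(-4) = (((-15 - 19)*(-14 + 5))*10)*18 = (-34*(-9)*10)*18 = (306*10)*18 = 3060*18 = 55080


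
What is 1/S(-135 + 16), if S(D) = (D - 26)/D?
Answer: 119/145 ≈ 0.82069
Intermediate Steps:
S(D) = (-26 + D)/D
1/S(-135 + 16) = 1/((-26 + (-135 + 16))/(-135 + 16)) = 1/((-26 - 119)/(-119)) = 1/(-1/119*(-145)) = 1/(145/119) = 119/145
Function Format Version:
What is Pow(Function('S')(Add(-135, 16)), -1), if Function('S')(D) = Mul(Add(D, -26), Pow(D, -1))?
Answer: Rational(119, 145) ≈ 0.82069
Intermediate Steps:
Function('S')(D) = Mul(Pow(D, -1), Add(-26, D)) (Function('S')(D) = Mul(Add(-26, D), Pow(D, -1)) = Mul(Pow(D, -1), Add(-26, D)))
Pow(Function('S')(Add(-135, 16)), -1) = Pow(Mul(Pow(Add(-135, 16), -1), Add(-26, Add(-135, 16))), -1) = Pow(Mul(Pow(-119, -1), Add(-26, -119)), -1) = Pow(Mul(Rational(-1, 119), -145), -1) = Pow(Rational(145, 119), -1) = Rational(119, 145)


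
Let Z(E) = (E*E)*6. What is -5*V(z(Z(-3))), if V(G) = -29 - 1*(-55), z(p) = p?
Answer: -130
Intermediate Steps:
Z(E) = 6*E² (Z(E) = E²*6 = 6*E²)
V(G) = 26 (V(G) = -29 + 55 = 26)
-5*V(z(Z(-3))) = -5*26 = -130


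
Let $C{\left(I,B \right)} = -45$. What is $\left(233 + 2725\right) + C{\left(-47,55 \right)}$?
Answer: $2913$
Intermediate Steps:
$\left(233 + 2725\right) + C{\left(-47,55 \right)} = \left(233 + 2725\right) - 45 = 2958 - 45 = 2913$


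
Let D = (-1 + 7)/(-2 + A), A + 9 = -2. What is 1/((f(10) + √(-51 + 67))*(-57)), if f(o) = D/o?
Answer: -65/14649 ≈ -0.0044372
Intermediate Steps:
A = -11 (A = -9 - 2 = -11)
D = -6/13 (D = (-1 + 7)/(-2 - 11) = 6/(-13) = 6*(-1/13) = -6/13 ≈ -0.46154)
f(o) = -6/(13*o)
1/((f(10) + √(-51 + 67))*(-57)) = 1/((-6/13/10 + √(-51 + 67))*(-57)) = 1/((-6/13*⅒ + √16)*(-57)) = 1/((-3/65 + 4)*(-57)) = 1/((257/65)*(-57)) = 1/(-14649/65) = -65/14649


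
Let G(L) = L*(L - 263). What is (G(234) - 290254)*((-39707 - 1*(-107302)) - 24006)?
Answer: -12947676560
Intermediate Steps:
G(L) = L*(-263 + L)
(G(234) - 290254)*((-39707 - 1*(-107302)) - 24006) = (234*(-263 + 234) - 290254)*((-39707 - 1*(-107302)) - 24006) = (234*(-29) - 290254)*((-39707 + 107302) - 24006) = (-6786 - 290254)*(67595 - 24006) = -297040*43589 = -12947676560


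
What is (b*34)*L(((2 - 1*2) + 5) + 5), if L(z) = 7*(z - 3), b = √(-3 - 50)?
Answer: 1666*I*√53 ≈ 12129.0*I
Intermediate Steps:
b = I*√53 (b = √(-53) = I*√53 ≈ 7.2801*I)
L(z) = -21 + 7*z (L(z) = 7*(-3 + z) = -21 + 7*z)
(b*34)*L(((2 - 1*2) + 5) + 5) = ((I*√53)*34)*(-21 + 7*(((2 - 1*2) + 5) + 5)) = (34*I*√53)*(-21 + 7*(((2 - 2) + 5) + 5)) = (34*I*√53)*(-21 + 7*((0 + 5) + 5)) = (34*I*√53)*(-21 + 7*(5 + 5)) = (34*I*√53)*(-21 + 7*10) = (34*I*√53)*(-21 + 70) = (34*I*√53)*49 = 1666*I*√53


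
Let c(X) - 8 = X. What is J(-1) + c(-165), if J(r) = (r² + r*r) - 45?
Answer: -200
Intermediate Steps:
J(r) = -45 + 2*r² (J(r) = (r² + r²) - 45 = 2*r² - 45 = -45 + 2*r²)
c(X) = 8 + X
J(-1) + c(-165) = (-45 + 2*(-1)²) + (8 - 165) = (-45 + 2*1) - 157 = (-45 + 2) - 157 = -43 - 157 = -200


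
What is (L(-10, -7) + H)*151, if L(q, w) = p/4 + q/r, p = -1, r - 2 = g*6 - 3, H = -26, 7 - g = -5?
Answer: -1131745/284 ≈ -3985.0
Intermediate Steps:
g = 12 (g = 7 - 1*(-5) = 7 + 5 = 12)
r = 71 (r = 2 + (12*6 - 3) = 2 + (72 - 3) = 2 + 69 = 71)
L(q, w) = -¼ + q/71 (L(q, w) = -1/4 + q/71 = -1*¼ + q*(1/71) = -¼ + q/71)
(L(-10, -7) + H)*151 = ((-¼ + (1/71)*(-10)) - 26)*151 = ((-¼ - 10/71) - 26)*151 = (-111/284 - 26)*151 = -7495/284*151 = -1131745/284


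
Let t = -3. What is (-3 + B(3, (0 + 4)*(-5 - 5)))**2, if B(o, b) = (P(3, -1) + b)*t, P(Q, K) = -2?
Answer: 15129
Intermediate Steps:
B(o, b) = 6 - 3*b (B(o, b) = (-2 + b)*(-3) = 6 - 3*b)
(-3 + B(3, (0 + 4)*(-5 - 5)))**2 = (-3 + (6 - 3*(0 + 4)*(-5 - 5)))**2 = (-3 + (6 - 12*(-10)))**2 = (-3 + (6 - 3*(-40)))**2 = (-3 + (6 + 120))**2 = (-3 + 126)**2 = 123**2 = 15129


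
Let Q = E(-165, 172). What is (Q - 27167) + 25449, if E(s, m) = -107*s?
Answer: 15937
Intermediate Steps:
Q = 17655 (Q = -107*(-165) = 17655)
(Q - 27167) + 25449 = (17655 - 27167) + 25449 = -9512 + 25449 = 15937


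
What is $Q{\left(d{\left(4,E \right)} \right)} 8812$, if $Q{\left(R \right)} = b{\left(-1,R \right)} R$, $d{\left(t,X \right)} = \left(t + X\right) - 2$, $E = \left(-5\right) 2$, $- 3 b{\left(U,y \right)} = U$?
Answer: $- \frac{70496}{3} \approx -23499.0$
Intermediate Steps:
$b{\left(U,y \right)} = - \frac{U}{3}$
$E = -10$
$d{\left(t,X \right)} = -2 + X + t$ ($d{\left(t,X \right)} = \left(X + t\right) - 2 = -2 + X + t$)
$Q{\left(R \right)} = \frac{R}{3}$ ($Q{\left(R \right)} = \left(- \frac{1}{3}\right) \left(-1\right) R = \frac{R}{3}$)
$Q{\left(d{\left(4,E \right)} \right)} 8812 = \frac{-2 - 10 + 4}{3} \cdot 8812 = \frac{1}{3} \left(-8\right) 8812 = \left(- \frac{8}{3}\right) 8812 = - \frac{70496}{3}$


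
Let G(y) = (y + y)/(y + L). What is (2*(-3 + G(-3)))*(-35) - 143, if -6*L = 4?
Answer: -523/11 ≈ -47.545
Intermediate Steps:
L = -⅔ (L = -⅙*4 = -⅔ ≈ -0.66667)
G(y) = 2*y/(-⅔ + y) (G(y) = (y + y)/(y - ⅔) = (2*y)/(-⅔ + y) = 2*y/(-⅔ + y))
(2*(-3 + G(-3)))*(-35) - 143 = (2*(-3 + 6*(-3)/(-2 + 3*(-3))))*(-35) - 143 = (2*(-3 + 6*(-3)/(-2 - 9)))*(-35) - 143 = (2*(-3 + 6*(-3)/(-11)))*(-35) - 143 = (2*(-3 + 6*(-3)*(-1/11)))*(-35) - 143 = (2*(-3 + 18/11))*(-35) - 143 = (2*(-15/11))*(-35) - 143 = -30/11*(-35) - 143 = 1050/11 - 143 = -523/11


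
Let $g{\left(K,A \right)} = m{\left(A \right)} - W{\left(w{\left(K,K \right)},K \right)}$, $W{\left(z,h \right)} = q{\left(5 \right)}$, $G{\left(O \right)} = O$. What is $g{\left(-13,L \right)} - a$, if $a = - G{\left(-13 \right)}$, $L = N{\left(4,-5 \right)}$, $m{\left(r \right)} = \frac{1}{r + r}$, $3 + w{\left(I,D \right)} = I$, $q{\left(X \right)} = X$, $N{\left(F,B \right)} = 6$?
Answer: $- \frac{215}{12} \approx -17.917$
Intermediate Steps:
$w{\left(I,D \right)} = -3 + I$
$m{\left(r \right)} = \frac{1}{2 r}$
$L = 6$
$W{\left(z,h \right)} = 5$
$g{\left(K,A \right)} = -5 + \frac{1}{2 A}$ ($g{\left(K,A \right)} = \frac{1}{2 A} - 5 = -5 + \frac{1}{2 A}$)
$a = 13$ ($a = \left(-1\right) \left(-13\right) = 13$)
$g{\left(-13,L \right)} - a = \left(-5 + \frac{1}{2 \cdot 6}\right) - 13 = \left(-5 + \frac{1}{2} \cdot \frac{1}{6}\right) - 13 = \left(-5 + \frac{1}{12}\right) - 13 = - \frac{59}{12} - 13 = - \frac{215}{12}$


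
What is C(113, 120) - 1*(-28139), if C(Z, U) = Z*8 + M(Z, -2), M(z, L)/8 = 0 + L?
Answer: 29027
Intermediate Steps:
M(z, L) = 8*L (M(z, L) = 8*(0 + L) = 8*L)
C(Z, U) = -16 + 8*Z (C(Z, U) = Z*8 + 8*(-2) = 8*Z - 16 = -16 + 8*Z)
C(113, 120) - 1*(-28139) = (-16 + 8*113) - 1*(-28139) = (-16 + 904) + 28139 = 888 + 28139 = 29027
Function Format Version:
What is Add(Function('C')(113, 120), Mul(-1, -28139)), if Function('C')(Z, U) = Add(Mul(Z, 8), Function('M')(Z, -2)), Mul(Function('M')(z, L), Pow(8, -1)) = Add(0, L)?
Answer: 29027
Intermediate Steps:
Function('M')(z, L) = Mul(8, L) (Function('M')(z, L) = Mul(8, Add(0, L)) = Mul(8, L))
Function('C')(Z, U) = Add(-16, Mul(8, Z)) (Function('C')(Z, U) = Add(Mul(Z, 8), Mul(8, -2)) = Add(Mul(8, Z), -16) = Add(-16, Mul(8, Z)))
Add(Function('C')(113, 120), Mul(-1, -28139)) = Add(Add(-16, Mul(8, 113)), Mul(-1, -28139)) = Add(Add(-16, 904), 28139) = Add(888, 28139) = 29027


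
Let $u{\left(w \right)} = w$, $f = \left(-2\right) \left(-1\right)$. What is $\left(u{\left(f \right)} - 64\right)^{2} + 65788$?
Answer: $69632$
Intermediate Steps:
$f = 2$
$\left(u{\left(f \right)} - 64\right)^{2} + 65788 = \left(2 - 64\right)^{2} + 65788 = \left(-62\right)^{2} + 65788 = 3844 + 65788 = 69632$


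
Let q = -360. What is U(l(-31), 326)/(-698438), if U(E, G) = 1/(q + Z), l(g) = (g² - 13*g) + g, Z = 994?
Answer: -1/442809692 ≈ -2.2583e-9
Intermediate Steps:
l(g) = g² - 12*g
U(E, G) = 1/634 (U(E, G) = 1/(-360 + 994) = 1/634)
U(l(-31), 326)/(-698438) = (1/634)/(-698438) = (1/634)*(-1/698438) = -1/442809692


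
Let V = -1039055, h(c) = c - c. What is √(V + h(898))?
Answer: I*√1039055 ≈ 1019.3*I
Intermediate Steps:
h(c) = 0
√(V + h(898)) = √(-1039055 + 0) = √(-1039055) = I*√1039055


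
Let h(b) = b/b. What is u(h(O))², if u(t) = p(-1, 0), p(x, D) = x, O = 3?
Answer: 1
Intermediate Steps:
h(b) = 1
u(t) = -1
u(h(O))² = (-1)² = 1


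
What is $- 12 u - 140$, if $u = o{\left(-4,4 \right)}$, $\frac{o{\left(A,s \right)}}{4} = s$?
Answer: $-332$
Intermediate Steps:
$o{\left(A,s \right)} = 4 s$
$u = 16$ ($u = 4 \cdot 4 = 16$)
$- 12 u - 140 = \left(-12\right) 16 - 140 = -192 - 140 = -332$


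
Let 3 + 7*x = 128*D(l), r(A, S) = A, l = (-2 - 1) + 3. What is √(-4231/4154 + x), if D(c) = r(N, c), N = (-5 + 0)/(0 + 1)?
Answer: 3*I*√8725464538/29078 ≈ 9.6372*I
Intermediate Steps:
N = -5 (N = -5/1 = -5*1 = -5)
l = 0 (l = -3 + 3 = 0)
D(c) = -5
x = -643/7 (x = -3/7 + (128*(-5))/7 = -3/7 + (⅐)*(-640) = -3/7 - 640/7 = -643/7 ≈ -91.857)
√(-4231/4154 + x) = √(-4231/4154 - 643/7) = √(-2700639/29078) = 3*I*√8725464538/29078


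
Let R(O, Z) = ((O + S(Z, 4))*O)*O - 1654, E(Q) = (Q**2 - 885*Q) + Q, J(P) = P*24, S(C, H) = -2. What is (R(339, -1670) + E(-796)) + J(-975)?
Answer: 40040603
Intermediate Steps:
J(P) = 24*P
E(Q) = Q**2 - 884*Q
R(O, Z) = -1654 + O**2*(-2 + O) (R(O, Z) = ((O - 2)*O)*O - 1654 = ((-2 + O)*O)*O - 1654 = (O*(-2 + O))*O - 1654 = O**2*(-2 + O) - 1654 = -1654 + O**2*(-2 + O))
(R(339, -1670) + E(-796)) + J(-975) = ((-1654 + 339**3 - 2*339**2) - 796*(-884 - 796)) + 24*(-975) = ((-1654 + 38958219 - 2*114921) - 796*(-1680)) - 23400 = ((-1654 + 38958219 - 229842) + 1337280) - 23400 = (38726723 + 1337280) - 23400 = 40064003 - 23400 = 40040603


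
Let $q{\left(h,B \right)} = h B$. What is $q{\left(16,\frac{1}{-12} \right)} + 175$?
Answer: $\frac{521}{3} \approx 173.67$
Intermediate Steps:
$q{\left(h,B \right)} = B h$
$q{\left(16,\frac{1}{-12} \right)} + 175 = \frac{1}{-12} \cdot 16 + 175 = \left(- \frac{1}{12}\right) 16 + 175 = - \frac{4}{3} + 175 = \frac{521}{3}$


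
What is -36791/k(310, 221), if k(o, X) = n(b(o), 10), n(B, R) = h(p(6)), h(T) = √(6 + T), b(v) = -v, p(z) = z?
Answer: -36791*√3/6 ≈ -10621.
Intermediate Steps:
n(B, R) = 2*√3 (n(B, R) = √(6 + 6) = √12 = 2*√3)
k(o, X) = 2*√3
-36791/k(310, 221) = -36791*√3/6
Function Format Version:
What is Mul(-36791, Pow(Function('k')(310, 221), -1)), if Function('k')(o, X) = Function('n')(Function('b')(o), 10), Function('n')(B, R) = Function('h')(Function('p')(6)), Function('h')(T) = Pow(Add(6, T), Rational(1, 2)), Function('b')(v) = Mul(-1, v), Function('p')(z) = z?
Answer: Mul(Rational(-36791, 6), Pow(3, Rational(1, 2))) ≈ -10621.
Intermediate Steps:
Function('n')(B, R) = Mul(2, Pow(3, Rational(1, 2))) (Function('n')(B, R) = Pow(Add(6, 6), Rational(1, 2)) = Pow(12, Rational(1, 2)) = Mul(2, Pow(3, Rational(1, 2))))
Function('k')(o, X) = Mul(2, Pow(3, Rational(1, 2)))
Mul(-36791, Pow(Function('k')(310, 221), -1)) = Mul(-36791, Pow(Mul(2, Pow(3, Rational(1, 2))), -1)) = Mul(-36791, Mul(Rational(1, 6), Pow(3, Rational(1, 2)))) = Mul(Rational(-36791, 6), Pow(3, Rational(1, 2)))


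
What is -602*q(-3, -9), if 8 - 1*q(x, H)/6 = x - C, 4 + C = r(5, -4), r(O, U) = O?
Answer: -43344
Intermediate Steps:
C = 1 (C = -4 + 5 = 1)
q(x, H) = 54 - 6*x (q(x, H) = 48 - 6*(x - 1*1) = 48 - 6*(x - 1) = 48 - 6*(-1 + x) = 48 + (6 - 6*x) = 54 - 6*x)
-602*q(-3, -9) = -602*(54 - 6*(-3)) = -602*(54 + 18) = -602*72 = -43344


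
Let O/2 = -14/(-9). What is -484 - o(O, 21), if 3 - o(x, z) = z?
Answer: -466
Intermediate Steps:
O = 28/9 (O = 2*(-14/(-9)) = 2*(-14*(-⅑)) = 2*(14/9) = 28/9 ≈ 3.1111)
o(x, z) = 3 - z
-484 - o(O, 21) = -484 - (3 - 1*21) = -484 - (3 - 21) = -484 - 1*(-18) = -484 + 18 = -466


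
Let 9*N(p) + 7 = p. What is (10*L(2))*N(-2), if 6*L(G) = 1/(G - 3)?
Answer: 5/3 ≈ 1.6667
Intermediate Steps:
L(G) = 1/(6*(-3 + G)) (L(G) = 1/(6*(G - 3)) = 1/(6*(-3 + G)))
N(p) = -7/9 + p/9
(10*L(2))*N(-2) = (10*(1/(6*(-3 + 2))))*(-7/9 + (⅑)*(-2)) = (10*((⅙)/(-1)))*(-7/9 - 2/9) = (10*((⅙)*(-1)))*(-1) = (10*(-⅙))*(-1) = -5/3*(-1) = 5/3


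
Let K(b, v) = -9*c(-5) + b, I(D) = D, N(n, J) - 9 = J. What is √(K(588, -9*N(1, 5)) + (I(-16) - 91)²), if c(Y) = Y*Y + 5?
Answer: 41*√7 ≈ 108.48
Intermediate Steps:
c(Y) = 5 + Y² (c(Y) = Y² + 5 = 5 + Y²)
N(n, J) = 9 + J
K(b, v) = -270 + b (K(b, v) = -9*(5 + (-5)²) + b = -9*(5 + 25) + b = -9*30 + b = -270 + b)
√(K(588, -9*N(1, 5)) + (I(-16) - 91)²) = √((-270 + 588) + (-16 - 91)²) = √(318 + (-107)²) = √(318 + 11449) = √11767 = 41*√7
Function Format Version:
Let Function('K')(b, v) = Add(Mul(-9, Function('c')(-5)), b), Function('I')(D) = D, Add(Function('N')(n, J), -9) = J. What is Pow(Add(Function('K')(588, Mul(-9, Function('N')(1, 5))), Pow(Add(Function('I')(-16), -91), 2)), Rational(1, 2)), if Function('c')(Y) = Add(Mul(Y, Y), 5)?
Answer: Mul(41, Pow(7, Rational(1, 2))) ≈ 108.48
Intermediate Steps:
Function('c')(Y) = Add(5, Pow(Y, 2)) (Function('c')(Y) = Add(Pow(Y, 2), 5) = Add(5, Pow(Y, 2)))
Function('N')(n, J) = Add(9, J)
Function('K')(b, v) = Add(-270, b) (Function('K')(b, v) = Add(Mul(-9, Add(5, Pow(-5, 2))), b) = Add(Mul(-9, Add(5, 25)), b) = Add(Mul(-9, 30), b) = Add(-270, b))
Pow(Add(Function('K')(588, Mul(-9, Function('N')(1, 5))), Pow(Add(Function('I')(-16), -91), 2)), Rational(1, 2)) = Pow(Add(Add(-270, 588), Pow(Add(-16, -91), 2)), Rational(1, 2)) = Pow(Add(318, Pow(-107, 2)), Rational(1, 2)) = Pow(Add(318, 11449), Rational(1, 2)) = Pow(11767, Rational(1, 2)) = Mul(41, Pow(7, Rational(1, 2)))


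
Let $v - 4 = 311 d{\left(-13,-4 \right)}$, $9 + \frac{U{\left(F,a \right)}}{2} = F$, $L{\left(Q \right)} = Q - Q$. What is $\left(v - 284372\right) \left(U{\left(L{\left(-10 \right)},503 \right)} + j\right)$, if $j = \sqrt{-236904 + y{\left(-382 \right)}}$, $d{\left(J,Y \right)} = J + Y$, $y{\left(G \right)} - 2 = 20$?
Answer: $5213790 - 289655 i \sqrt{236882} \approx 5.2138 \cdot 10^{6} - 1.4098 \cdot 10^{8} i$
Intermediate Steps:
$L{\left(Q \right)} = 0$
$y{\left(G \right)} = 22$ ($y{\left(G \right)} = 2 + 20 = 22$)
$U{\left(F,a \right)} = -18 + 2 F$
$j = i \sqrt{236882}$ ($j = \sqrt{-236904 + 22} = \sqrt{-236882} = i \sqrt{236882} \approx 486.71 i$)
$v = -5283$ ($v = 4 + 311 \left(-13 - 4\right) = 4 + 311 \left(-17\right) = 4 - 5287 = -5283$)
$\left(v - 284372\right) \left(U{\left(L{\left(-10 \right)},503 \right)} + j\right) = \left(-5283 - 284372\right) \left(\left(-18 + 2 \cdot 0\right) + i \sqrt{236882}\right) = - 289655 \left(\left(-18 + 0\right) + i \sqrt{236882}\right) = - 289655 \left(-18 + i \sqrt{236882}\right) = 5213790 - 289655 i \sqrt{236882}$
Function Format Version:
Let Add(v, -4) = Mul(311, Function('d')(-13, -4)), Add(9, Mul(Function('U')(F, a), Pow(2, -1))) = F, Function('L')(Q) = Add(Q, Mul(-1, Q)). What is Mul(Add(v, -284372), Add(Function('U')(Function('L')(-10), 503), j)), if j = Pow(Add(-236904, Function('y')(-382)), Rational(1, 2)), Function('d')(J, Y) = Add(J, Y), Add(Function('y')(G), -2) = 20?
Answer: Add(5213790, Mul(-289655, I, Pow(236882, Rational(1, 2)))) ≈ Add(5.2138e+6, Mul(-1.4098e+8, I))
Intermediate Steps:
Function('L')(Q) = 0
Function('y')(G) = 22 (Function('y')(G) = Add(2, 20) = 22)
Function('U')(F, a) = Add(-18, Mul(2, F))
j = Mul(I, Pow(236882, Rational(1, 2))) (j = Pow(Add(-236904, 22), Rational(1, 2)) = Pow(-236882, Rational(1, 2)) = Mul(I, Pow(236882, Rational(1, 2))) ≈ Mul(486.71, I))
v = -5283 (v = Add(4, Mul(311, Add(-13, -4))) = Add(4, Mul(311, -17)) = Add(4, -5287) = -5283)
Mul(Add(v, -284372), Add(Function('U')(Function('L')(-10), 503), j)) = Mul(Add(-5283, -284372), Add(Add(-18, Mul(2, 0)), Mul(I, Pow(236882, Rational(1, 2))))) = Mul(-289655, Add(Add(-18, 0), Mul(I, Pow(236882, Rational(1, 2))))) = Mul(-289655, Add(-18, Mul(I, Pow(236882, Rational(1, 2))))) = Add(5213790, Mul(-289655, I, Pow(236882, Rational(1, 2))))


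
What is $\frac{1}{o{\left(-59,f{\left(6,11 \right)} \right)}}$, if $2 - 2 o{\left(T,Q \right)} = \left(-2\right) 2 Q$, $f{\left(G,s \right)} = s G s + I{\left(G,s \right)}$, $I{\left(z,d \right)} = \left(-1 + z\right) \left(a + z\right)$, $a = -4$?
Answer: $\frac{1}{1473} \approx 0.00067889$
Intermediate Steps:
$I{\left(z,d \right)} = \left(-1 + z\right) \left(-4 + z\right)$
$f{\left(G,s \right)} = 4 + G^{2} - 5 G + G s^{2}$ ($f{\left(G,s \right)} = s G s + \left(4 + G^{2} - 5 G\right) = G s s + \left(4 + G^{2} - 5 G\right) = G s^{2} + \left(4 + G^{2} - 5 G\right) = 4 + G^{2} - 5 G + G s^{2}$)
$o{\left(T,Q \right)} = 1 + 2 Q$ ($o{\left(T,Q \right)} = 1 - \frac{\left(-2\right) 2 Q}{2} = 1 - \frac{\left(-4\right) Q}{2} = 1 + 2 Q$)
$\frac{1}{o{\left(-59,f{\left(6,11 \right)} \right)}} = \frac{1}{1 + 2 \left(4 + 6^{2} - 30 + 6 \cdot 11^{2}\right)} = \frac{1}{1 + 2 \left(4 + 36 - 30 + 6 \cdot 121\right)} = \frac{1}{1 + 2 \left(4 + 36 - 30 + 726\right)} = \frac{1}{1 + 2 \cdot 736} = \frac{1}{1 + 1472} = \frac{1}{1473}$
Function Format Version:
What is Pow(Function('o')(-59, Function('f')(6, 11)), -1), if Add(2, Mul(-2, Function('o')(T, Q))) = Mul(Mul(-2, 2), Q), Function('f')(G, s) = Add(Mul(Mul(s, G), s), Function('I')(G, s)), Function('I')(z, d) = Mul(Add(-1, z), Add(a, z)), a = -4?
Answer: Rational(1, 1473) ≈ 0.00067889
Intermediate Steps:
Function('I')(z, d) = Mul(Add(-1, z), Add(-4, z))
Function('f')(G, s) = Add(4, Pow(G, 2), Mul(-5, G), Mul(G, Pow(s, 2))) (Function('f')(G, s) = Add(Mul(Mul(s, G), s), Add(4, Pow(G, 2), Mul(-5, G))) = Add(Mul(Mul(G, s), s), Add(4, Pow(G, 2), Mul(-5, G))) = Add(Mul(G, Pow(s, 2)), Add(4, Pow(G, 2), Mul(-5, G))) = Add(4, Pow(G, 2), Mul(-5, G), Mul(G, Pow(s, 2))))
Function('o')(T, Q) = Add(1, Mul(2, Q)) (Function('o')(T, Q) = Add(1, Mul(Rational(-1, 2), Mul(Mul(-2, 2), Q))) = Add(1, Mul(Rational(-1, 2), Mul(-4, Q))) = Add(1, Mul(2, Q)))
Pow(Function('o')(-59, Function('f')(6, 11)), -1) = Pow(Add(1, Mul(2, Add(4, Pow(6, 2), Mul(-5, 6), Mul(6, Pow(11, 2))))), -1) = Pow(Add(1, Mul(2, Add(4, 36, -30, Mul(6, 121)))), -1) = Pow(Add(1, Mul(2, Add(4, 36, -30, 726))), -1) = Pow(Add(1, Mul(2, 736)), -1) = Pow(Add(1, 1472), -1) = Pow(1473, -1) = Rational(1, 1473)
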